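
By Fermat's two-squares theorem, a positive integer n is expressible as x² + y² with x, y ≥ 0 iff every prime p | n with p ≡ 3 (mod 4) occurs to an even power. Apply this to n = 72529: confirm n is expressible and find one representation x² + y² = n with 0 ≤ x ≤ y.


Step 1: Factor n = 72529 = 29 · 41 · 61.
Step 2: Check the mod-4 condition on each prime factor: 29 ≡ 1 (mod 4), exponent 1; 41 ≡ 1 (mod 4), exponent 1; 61 ≡ 1 (mod 4), exponent 1.
All primes ≡ 3 (mod 4) appear to even exponent (or don't appear), so by the two-squares theorem n IS expressible as a sum of two squares.
Step 3: Build a representation. Here n = 29 · 41 · 61 is a product of primes ≡ 1 (mod 4). Each prime p ≡ 1 (mod 4) is itself a sum of two squares; find a² by testing p − a² for a perfect square:
  29: 29 − 1² = 28, 29 − 2² = 25 = 5² ⇒ 29 = 2² + 5².
  41: 41 − 1² = 40, 41 − 2² = 37, 41 − 3² = 32, 41 − 4² = 25 = 5² ⇒ 41 = 4² + 5².
  61: 61 − 1² = 60, 61 − 2² = 57, 61 − 3² = 52, 61 − 4² = 45, 61 − 5² = 36 = 6² ⇒ 61 = 5² + 6².
  Combine using the Brahmagupta–Fibonacci identity (a² + b²)(c² + d²) = (ac − bd)² + (ad + bc)² = (ac + bd)² + (ad − bc)²:
  29 · 41 = 1189: from (2² + 5²)(4² + 5²), take (2·4 − 5·5, 2·5 + 5·4) = (8 − 25, 10 + 20) = (-17, 30); dropping signs (only squares matter) gives (17, 30); check 17² + 30² = 289 + 900 = 1189 ✓.
  1189 · 61 = 72529: from (17² + 30²)(5² + 6²), take (17·5 − 30·6, 17·6 + 30·5) = (85 − 180, 102 + 150) = (-95, 252); dropping signs (only squares matter) gives (95, 252); check 95² + 252² = 9025 + 63504 = 72529 ✓.
Step 4: Order so x ≤ y and verify: 95² + 252² = 9025 + 63504 = 72529 = n. ✓

n = 72529 = 95² + 252² (one valid representation with x ≤ y).


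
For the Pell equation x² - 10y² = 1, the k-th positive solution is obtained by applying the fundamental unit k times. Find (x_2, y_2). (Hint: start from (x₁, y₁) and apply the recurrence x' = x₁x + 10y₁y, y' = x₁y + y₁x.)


Step 1: Find the fundamental solution (x₁, y₁) of x² - 10y² = 1.
  Expand √10 as a continued fraction. a₀ = ⌊√10⌋ = 3; iterate m_{k+1} = d_k·a_k − m_k, d_{k+1} = (10 − m_{k+1}²)/d_k, a_{k+1} = ⌊(a₀ + m_{k+1})/d_{k+1}⌋ (starting m₀ = 0, d₀ = 1), with convergents p_k = a_k·p_{k-1} + p_{k-2}, q_k = a_k·q_{k-1} + q_{k-2} (p₋₁ = 1, q₋₁ = 0):
  k = 0: a₀ = 3; p₀/q₀ = 3/1; p₀² − 10·q₀² = 9 − 10 = -1.
  k = 1: m = 3, d = 1, a = ⌊(3 + 3)/1⌋ = 6; p/q = (6·3 + 1)/(6·1 + 0) = 19/6; p² − 10·q² = 361 − 360 = 1.
  The first convergent with p² − 10·q² = 1 gives the fundamental solution (x₁, y₁) = (19, 6).
Step 2: Apply the recurrence (x_{n+1}, y_{n+1}) = (x₁x_n + 10y₁y_n, x₁y_n + y₁x_n) repeatedly.
  From (x_1, y_1) = (19, 6): x_2 = 19·19 + 10·6·6 = 721; y_2 = 19·6 + 6·19 = 228.
Step 3: Verify x_2² - 10·y_2² = 519841 - 519840 = 1 (should be 1). ✓

(x_1, y_1) = (19, 6); (x_2, y_2) = (721, 228).


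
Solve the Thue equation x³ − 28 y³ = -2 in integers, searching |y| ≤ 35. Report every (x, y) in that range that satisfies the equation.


The equation is x³ - 28y³ = -2. For fixed y, x³ = 28·y³ − 2, so a solution requires the RHS to be a perfect cube.
Strategy: iterate y from -35 to 35, compute RHS = 28·y³ − 2, and check whether it is a (positive or negative) perfect cube.
Check small values of y:
  y = 0: RHS = -2 is not a perfect cube.
  y = 1: RHS = 26 is not a perfect cube.
  y = -1: RHS = -30 is not a perfect cube.
  y = 2: RHS = 222 is not a perfect cube.
  y = -2: RHS = -226 is not a perfect cube.
  y = 3: RHS = 754 is not a perfect cube.
  y = -3: RHS = -758 is not a perfect cube.
Continuing the search up to |y| = 35 finds no solutions either.
No (x, y) in the scanned range satisfies the equation.

No integer solutions with |y| ≤ 35.


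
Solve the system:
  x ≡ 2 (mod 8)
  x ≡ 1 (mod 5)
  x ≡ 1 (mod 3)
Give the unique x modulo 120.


Moduli 8, 5, 3 are pairwise coprime; by CRT there is a unique solution modulo M = 8 · 5 · 3 = 120.
Solve pairwise, accumulating the modulus:
  Start with x ≡ 2 (mod 8).
  Combine with x ≡ 1 (mod 5): since gcd(8, 5) = 1, we get a unique residue mod 40.
    Write x = 2 + 8·t and substitute into x ≡ 1 (mod 5): 8·t ≡ 1 − 2 = -1 (mod 5).
    Reduce coefficients mod 5: 3·t ≡ 4 (mod 5).
    The inverse of 3 mod 5 is 2 (since 3·2 = 6 = 1·5 + 1), so t ≡ 2·4 = 8 ≡ 3 (mod 5).
    Then x = 2 + 8·3 = 26, valid modulo lcm(8, 5) = 40: x ≡ 26 (mod 40).
  Combine with x ≡ 1 (mod 3): since gcd(40, 3) = 1, we get a unique residue mod 120.
    Write x = 26 + 40·t and substitute into x ≡ 1 (mod 3): 40·t ≡ 1 − 26 = -25 (mod 3).
    Reduce coefficients mod 3: 1·t ≡ 2 (mod 3).
    So t ≡ 2 (mod 3).
    Then x = 26 + 40·2 = 106, valid modulo lcm(40, 3) = 120: x ≡ 106 (mod 120).
Verify: 106 mod 8 = 2 ✓, 106 mod 5 = 1 ✓, 106 mod 3 = 1 ✓.

x ≡ 106 (mod 120).


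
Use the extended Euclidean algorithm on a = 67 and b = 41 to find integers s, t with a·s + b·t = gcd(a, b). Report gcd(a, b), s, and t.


Euclidean algorithm on (67, 41) — divide until remainder is 0:
  67 = 1 · 41 + 26
  41 = 1 · 26 + 15
  26 = 1 · 15 + 11
  15 = 1 · 11 + 4
  11 = 2 · 4 + 3
  4 = 1 · 3 + 1
  3 = 3 · 1 + 0
gcd(67, 41) = 1.
Track Bezout coefficients alongside the remainders: start with r₀ = 67 = a·1 + b·0 (s = 1, t = 0) and r₁ = 41 = a·0 + b·1 (s = 0, t = 1); each new remainder r_{k+1} = r_{k-1} − q_k·r_k inherits s_{k+1} = s_{k-1} − q_k·s_k, t_{k+1} = t_{k-1} − q_k·t_k, so r_k = a·s_k + b·t_k at every step:
  q = 1: r = 26, s = 1 − 1·0 = 1, t = 0 − 1·1 = -1  (check: 67·1 + 41·(-1) = 26)
  q = 1: r = 15, s = 0 − 1·1 = -1, t = 1 − 1·(-1) = 2  (check: 67·(-1) + 41·2 = 15)
  q = 1: r = 11, s = 1 − 1·(-1) = 2, t = -1 − 1·2 = -3  (check: 67·2 + 41·(-3) = 11)
  q = 1: r = 4, s = -1 − 1·2 = -3, t = 2 − 1·(-3) = 5  (check: 67·(-3) + 41·5 = 4)
  q = 2: r = 3, s = 2 − 2·(-3) = 8, t = -3 − 2·5 = -13  (check: 67·8 + 41·(-13) = 3)
  q = 1: r = 1, s = -3 − 1·8 = -11, t = 5 − 1·(-13) = 18  (check: 67·(-11) + 41·18 = 1)
The row with r = 1 (the gcd) gives the Bezout coefficients s = -11, t = 18.
Result: 67 · (-11) + 41 · (18) = 1.

gcd(67, 41) = 1; s = -11, t = 18 (check: 67·(-11) + 41·18 = 1).


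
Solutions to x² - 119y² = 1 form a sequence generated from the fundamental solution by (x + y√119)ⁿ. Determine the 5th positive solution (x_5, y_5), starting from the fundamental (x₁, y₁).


Step 1: Find the fundamental solution (x₁, y₁) of x² - 119y² = 1.
  Expand √119 as a continued fraction. a₀ = ⌊√119⌋ = 10; iterate m_{k+1} = d_k·a_k − m_k, d_{k+1} = (119 − m_{k+1}²)/d_k, a_{k+1} = ⌊(a₀ + m_{k+1})/d_{k+1}⌋ (starting m₀ = 0, d₀ = 1), with convergents p_k = a_k·p_{k-1} + p_{k-2}, q_k = a_k·q_{k-1} + q_{k-2} (p₋₁ = 1, q₋₁ = 0):
  k = 0: a₀ = 10; p₀/q₀ = 10/1; p₀² − 119·q₀² = 100 − 119 = -19.
  k = 1: m = 10, d = 19, a = ⌊(10 + 10)/19⌋ = 1; p/q = (1·10 + 1)/(1·1 + 0) = 11/1; p² − 119·q² = 121 − 119 = 2.
  k = 2: m = 9, d = 2, a = ⌊(10 + 9)/2⌋ = 9; p/q = (9·11 + 10)/(9·1 + 1) = 109/10; p² − 119·q² = 11881 − 11900 = -19.
  k = 3: m = 9, d = 19, a = ⌊(10 + 9)/19⌋ = 1; p/q = (1·109 + 11)/(1·10 + 1) = 120/11; p² − 119·q² = 14400 − 14399 = 1.
  The first convergent with p² − 119·q² = 1 gives the fundamental solution (x₁, y₁) = (120, 11).
Step 2: Apply the recurrence (x_{n+1}, y_{n+1}) = (x₁x_n + 119y₁y_n, x₁y_n + y₁x_n) repeatedly.
  From (x_1, y_1) = (120, 11): x_2 = 120·120 + 119·11·11 = 28799; y_2 = 120·11 + 11·120 = 2640.
  From (x_2, y_2) = (28799, 2640): x_3 = 120·28799 + 119·11·2640 = 6911640; y_3 = 120·2640 + 11·28799 = 633589.
  From (x_3, y_3) = (6911640, 633589): x_4 = 120·6911640 + 119·11·633589 = 1658764801; y_4 = 120·633589 + 11·6911640 = 152058720.
  From (x_4, y_4) = (1658764801, 152058720): x_5 = 120·1658764801 + 119·11·152058720 = 398096640600; y_5 = 120·152058720 + 11·1658764801 = 36493459211.
Step 3: Verify x_5² - 119·y_5² = 158480935257005568360000 - 158480935257005568359999 = 1 (should be 1). ✓

(x_1, y_1) = (120, 11); (x_5, y_5) = (398096640600, 36493459211).


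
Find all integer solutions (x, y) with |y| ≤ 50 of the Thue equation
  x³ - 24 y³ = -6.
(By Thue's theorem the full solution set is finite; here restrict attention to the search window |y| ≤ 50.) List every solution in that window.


The equation is x³ - 24y³ = -6. For fixed y, x³ = 24·y³ − 6, so a solution requires the RHS to be a perfect cube.
Strategy: iterate y from -50 to 50, compute RHS = 24·y³ − 6, and check whether it is a (positive or negative) perfect cube.
Check small values of y:
  y = 0: RHS = -6 is not a perfect cube.
  y = 1: RHS = 18 is not a perfect cube.
  y = -1: RHS = -30 is not a perfect cube.
  y = 2: RHS = 186 is not a perfect cube.
  y = -2: RHS = -198 is not a perfect cube.
  y = 3: RHS = 642 is not a perfect cube.
  y = -3: RHS = -654 is not a perfect cube.
Continuing the search up to |y| = 50 finds no solutions either.
No (x, y) in the scanned range satisfies the equation.

No integer solutions with |y| ≤ 50.


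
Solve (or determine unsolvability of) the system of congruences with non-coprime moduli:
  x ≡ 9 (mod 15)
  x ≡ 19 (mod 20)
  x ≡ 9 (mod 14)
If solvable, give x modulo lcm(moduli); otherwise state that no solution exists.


Moduli 15, 20, 14 are not pairwise coprime, so CRT works modulo lcm(m_i) when all pairwise compatibility conditions hold.
Pairwise compatibility: gcd(m_i, m_j) must divide a_i - a_j for every pair.
Merge one congruence at a time:
  Start: x ≡ 9 (mod 15).
  Combine with x ≡ 19 (mod 20): gcd(15, 20) = 5; 19 - 9 = 10, which IS divisible by 5, so compatible.
    Write x = 9 + 15·t and substitute into x ≡ 19 (mod 20): 15·t ≡ 19 − 9 = 10 (mod 20).
    Divide the congruence (and modulus) by g = 5: 3·t ≡ 2 (mod 4).
    The inverse of 3 mod 4 is 3 (since 3·3 = 9 = 2·4 + 1), so t ≡ 3·2 = 6 ≡ 2 (mod 4).
    Then x = 9 + 15·2 = 39, valid modulo lcm(15, 20) = 60: x ≡ 39 (mod 60).
  Combine with x ≡ 9 (mod 14): gcd(60, 14) = 2; 9 - 39 = -30, which IS divisible by 2, so compatible.
    Write x = 39 + 60·t and substitute into x ≡ 9 (mod 14): 60·t ≡ 9 − 39 = -30 (mod 14).
    Divide the congruence (and modulus) by g = 2: 30·t ≡ -15 (mod 7).
    Reduce coefficients mod 7: 2·t ≡ 6 (mod 7).
    The inverse of 2 mod 7 is 4 (since 2·4 = 8 = 1·7 + 1), so t ≡ 4·6 = 24 ≡ 3 (mod 7).
    Then x = 39 + 60·3 = 219, valid modulo lcm(60, 14) = 420: x ≡ 219 (mod 420).
Verify: 219 mod 15 = 9, 219 mod 20 = 19, 219 mod 14 = 9.

x ≡ 219 (mod 420).


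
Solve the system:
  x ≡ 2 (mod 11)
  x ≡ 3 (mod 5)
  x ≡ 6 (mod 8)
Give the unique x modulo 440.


Moduli 11, 5, 8 are pairwise coprime; by CRT there is a unique solution modulo M = 11 · 5 · 8 = 440.
Solve pairwise, accumulating the modulus:
  Start with x ≡ 2 (mod 11).
  Combine with x ≡ 3 (mod 5): since gcd(11, 5) = 1, we get a unique residue mod 55.
    Write x = 2 + 11·t and substitute into x ≡ 3 (mod 5): 11·t ≡ 3 − 2 = 1 (mod 5).
    Reduce coefficients mod 5: 1·t ≡ 1 (mod 5).
    So t ≡ 1 (mod 5).
    Then x = 2 + 11·1 = 13, valid modulo lcm(11, 5) = 55: x ≡ 13 (mod 55).
  Combine with x ≡ 6 (mod 8): since gcd(55, 8) = 1, we get a unique residue mod 440.
    Write x = 13 + 55·t and substitute into x ≡ 6 (mod 8): 55·t ≡ 6 − 13 = -7 (mod 8).
    Reduce coefficients mod 8: 7·t ≡ 1 (mod 8).
    The inverse of 7 mod 8 is 7 (since 7·7 = 49 = 6·8 + 1), so t ≡ 7·1 = 7 ≡ 7 (mod 8).
    Then x = 13 + 55·7 = 398, valid modulo lcm(55, 8) = 440: x ≡ 398 (mod 440).
Verify: 398 mod 11 = 2 ✓, 398 mod 5 = 3 ✓, 398 mod 8 = 6 ✓.

x ≡ 398 (mod 440).


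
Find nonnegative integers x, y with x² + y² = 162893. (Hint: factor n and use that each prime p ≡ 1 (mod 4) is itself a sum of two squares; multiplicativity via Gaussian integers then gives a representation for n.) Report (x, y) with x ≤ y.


Step 1: Factor n = 162893 = 29 · 41 · 137.
Step 2: Check the mod-4 condition on each prime factor: 29 ≡ 1 (mod 4), exponent 1; 41 ≡ 1 (mod 4), exponent 1; 137 ≡ 1 (mod 4), exponent 1.
All primes ≡ 3 (mod 4) appear to even exponent (or don't appear), so by the two-squares theorem n IS expressible as a sum of two squares.
Step 3: Build a representation. Here n = 29 · 41 · 137 is a product of primes ≡ 1 (mod 4). Each prime p ≡ 1 (mod 4) is itself a sum of two squares; find a² by testing p − a² for a perfect square:
  29: 29 − 1² = 28, 29 − 2² = 25 = 5² ⇒ 29 = 2² + 5².
  41: 41 − 1² = 40, 41 − 2² = 37, 41 − 3² = 32, 41 − 4² = 25 = 5² ⇒ 41 = 4² + 5².
  137: 137 − 1² = 136, 137 − 2² = 133, 137 − 3² = 128, 137 − 4² = 121 = 11² ⇒ 137 = 4² + 11².
  Combine using the Brahmagupta–Fibonacci identity (a² + b²)(c² + d²) = (ac − bd)² + (ad + bc)² = (ac + bd)² + (ad − bc)²:
  29 · 41 = 1189: from (2² + 5²)(4² + 5²), take (2·4 − 5·5, 2·5 + 5·4) = (8 − 25, 10 + 20) = (-17, 30); dropping signs (only squares matter) gives (17, 30); check 17² + 30² = 289 + 900 = 1189 ✓.
  1189 · 137 = 162893: from (17² + 30²)(4² + 11²), take (17·4 − 30·11, 17·11 + 30·4) = (68 − 330, 187 + 120) = (-262, 307); dropping signs (only squares matter) gives (262, 307); check 262² + 307² = 68644 + 94249 = 162893 ✓.
Step 4: Order so x ≤ y and verify: 262² + 307² = 68644 + 94249 = 162893 = n. ✓

n = 162893 = 262² + 307² (one valid representation with x ≤ y).


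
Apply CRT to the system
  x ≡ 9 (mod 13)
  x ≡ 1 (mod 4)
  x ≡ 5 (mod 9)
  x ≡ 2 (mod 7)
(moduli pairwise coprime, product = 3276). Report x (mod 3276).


Product of moduli M = 13 · 4 · 9 · 7 = 3276.
Merge one congruence at a time:
  Start: x ≡ 9 (mod 13).
  Combine with x ≡ 1 (mod 4); new modulus lcm = 52.
    Write x = 9 + 13·t and substitute into x ≡ 1 (mod 4): 13·t ≡ 1 − 9 = -8 (mod 4).
    Reduce coefficients mod 4: 1·t ≡ 0 (mod 4).
    So t ≡ 0 (mod 4).
    Then x = 9 + 13·0 = 9, valid modulo lcm(13, 4) = 52: x ≡ 9 (mod 52).
  Combine with x ≡ 5 (mod 9); new modulus lcm = 468.
    Write x = 9 + 52·t and substitute into x ≡ 5 (mod 9): 52·t ≡ 5 − 9 = -4 (mod 9).
    Reduce coefficients mod 9: 7·t ≡ 5 (mod 9).
    The inverse of 7 mod 9 is 4 (since 7·4 = 28 = 3·9 + 1), so t ≡ 4·5 = 20 ≡ 2 (mod 9).
    Then x = 9 + 52·2 = 113, valid modulo lcm(52, 9) = 468: x ≡ 113 (mod 468).
  Combine with x ≡ 2 (mod 7); new modulus lcm = 3276.
    Write x = 113 + 468·t and substitute into x ≡ 2 (mod 7): 468·t ≡ 2 − 113 = -111 (mod 7).
    Reduce coefficients mod 7: 6·t ≡ 1 (mod 7).
    The inverse of 6 mod 7 is 6 (since 6·6 = 36 = 5·7 + 1), so t ≡ 6·1 = 6 ≡ 6 (mod 7).
    Then x = 113 + 468·6 = 2921, valid modulo lcm(468, 7) = 3276: x ≡ 2921 (mod 3276).
Verify against each original: 2921 mod 13 = 9, 2921 mod 4 = 1, 2921 mod 9 = 5, 2921 mod 7 = 2.

x ≡ 2921 (mod 3276).


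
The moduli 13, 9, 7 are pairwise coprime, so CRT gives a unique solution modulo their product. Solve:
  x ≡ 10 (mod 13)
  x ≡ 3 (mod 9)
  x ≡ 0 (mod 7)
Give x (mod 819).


Moduli 13, 9, 7 are pairwise coprime; by CRT there is a unique solution modulo M = 13 · 9 · 7 = 819.
Solve pairwise, accumulating the modulus:
  Start with x ≡ 10 (mod 13).
  Combine with x ≡ 3 (mod 9): since gcd(13, 9) = 1, we get a unique residue mod 117.
    Write x = 10 + 13·t and substitute into x ≡ 3 (mod 9): 13·t ≡ 3 − 10 = -7 (mod 9).
    Reduce coefficients mod 9: 4·t ≡ 2 (mod 9).
    The inverse of 4 mod 9 is 7 (since 4·7 = 28 = 3·9 + 1), so t ≡ 7·2 = 14 ≡ 5 (mod 9).
    Then x = 10 + 13·5 = 75, valid modulo lcm(13, 9) = 117: x ≡ 75 (mod 117).
  Combine with x ≡ 0 (mod 7): since gcd(117, 7) = 1, we get a unique residue mod 819.
    Write x = 75 + 117·t and substitute into x ≡ 0 (mod 7): 117·t ≡ 0 − 75 = -75 (mod 7).
    Reduce coefficients mod 7: 5·t ≡ 2 (mod 7).
    The inverse of 5 mod 7 is 3 (since 5·3 = 15 = 2·7 + 1), so t ≡ 3·2 = 6 ≡ 6 (mod 7).
    Then x = 75 + 117·6 = 777, valid modulo lcm(117, 7) = 819: x ≡ 777 (mod 819).
Verify: 777 mod 13 = 10 ✓, 777 mod 9 = 3 ✓, 777 mod 7 = 0 ✓.

x ≡ 777 (mod 819).


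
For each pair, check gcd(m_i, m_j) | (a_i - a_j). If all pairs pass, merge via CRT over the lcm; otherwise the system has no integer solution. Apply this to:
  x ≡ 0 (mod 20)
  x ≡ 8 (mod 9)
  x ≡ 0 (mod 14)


Moduli 20, 9, 14 are not pairwise coprime, so CRT works modulo lcm(m_i) when all pairwise compatibility conditions hold.
Pairwise compatibility: gcd(m_i, m_j) must divide a_i - a_j for every pair.
Merge one congruence at a time:
  Start: x ≡ 0 (mod 20).
  Combine with x ≡ 8 (mod 9): gcd(20, 9) = 1; 8 - 0 = 8, which IS divisible by 1, so compatible.
    Write x = 0 + 20·t and substitute into x ≡ 8 (mod 9): 20·t ≡ 8 − 0 = 8 (mod 9).
    Reduce coefficients mod 9: 2·t ≡ 8 (mod 9).
    The inverse of 2 mod 9 is 5 (since 2·5 = 10 = 1·9 + 1), so t ≡ 5·8 = 40 ≡ 4 (mod 9).
    Then x = 0 + 20·4 = 80, valid modulo lcm(20, 9) = 180: x ≡ 80 (mod 180).
  Combine with x ≡ 0 (mod 14): gcd(180, 14) = 2; 0 - 80 = -80, which IS divisible by 2, so compatible.
    Write x = 80 + 180·t and substitute into x ≡ 0 (mod 14): 180·t ≡ 0 − 80 = -80 (mod 14).
    Divide the congruence (and modulus) by g = 2: 90·t ≡ -40 (mod 7).
    Reduce coefficients mod 7: 6·t ≡ 2 (mod 7).
    The inverse of 6 mod 7 is 6 (since 6·6 = 36 = 5·7 + 1), so t ≡ 6·2 = 12 ≡ 5 (mod 7).
    Then x = 80 + 180·5 = 980, valid modulo lcm(180, 14) = 1260: x ≡ 980 (mod 1260).
Verify: 980 mod 20 = 0, 980 mod 9 = 8, 980 mod 14 = 0.

x ≡ 980 (mod 1260).


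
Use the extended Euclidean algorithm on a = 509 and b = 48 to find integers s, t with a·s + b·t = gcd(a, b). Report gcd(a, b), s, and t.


Euclidean algorithm on (509, 48) — divide until remainder is 0:
  509 = 10 · 48 + 29
  48 = 1 · 29 + 19
  29 = 1 · 19 + 10
  19 = 1 · 10 + 9
  10 = 1 · 9 + 1
  9 = 9 · 1 + 0
gcd(509, 48) = 1.
Track Bezout coefficients alongside the remainders: start with r₀ = 509 = a·1 + b·0 (s = 1, t = 0) and r₁ = 48 = a·0 + b·1 (s = 0, t = 1); each new remainder r_{k+1} = r_{k-1} − q_k·r_k inherits s_{k+1} = s_{k-1} − q_k·s_k, t_{k+1} = t_{k-1} − q_k·t_k, so r_k = a·s_k + b·t_k at every step:
  q = 10: r = 29, s = 1 − 10·0 = 1, t = 0 − 10·1 = -10  (check: 509·1 + 48·(-10) = 29)
  q = 1: r = 19, s = 0 − 1·1 = -1, t = 1 − 1·(-10) = 11  (check: 509·(-1) + 48·11 = 19)
  q = 1: r = 10, s = 1 − 1·(-1) = 2, t = -10 − 1·11 = -21  (check: 509·2 + 48·(-21) = 10)
  q = 1: r = 9, s = -1 − 1·2 = -3, t = 11 − 1·(-21) = 32  (check: 509·(-3) + 48·32 = 9)
  q = 1: r = 1, s = 2 − 1·(-3) = 5, t = -21 − 1·32 = -53  (check: 509·5 + 48·(-53) = 1)
The row with r = 1 (the gcd) gives the Bezout coefficients s = 5, t = -53.
Result: 509 · (5) + 48 · (-53) = 1.

gcd(509, 48) = 1; s = 5, t = -53 (check: 509·5 + 48·(-53) = 1).


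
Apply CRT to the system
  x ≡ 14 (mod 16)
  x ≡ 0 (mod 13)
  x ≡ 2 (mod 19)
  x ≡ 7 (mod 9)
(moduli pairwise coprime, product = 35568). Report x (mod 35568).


Product of moduli M = 16 · 13 · 19 · 9 = 35568.
Merge one congruence at a time:
  Start: x ≡ 14 (mod 16).
  Combine with x ≡ 0 (mod 13); new modulus lcm = 208.
    Write x = 14 + 16·t and substitute into x ≡ 0 (mod 13): 16·t ≡ 0 − 14 = -14 (mod 13).
    Reduce coefficients mod 13: 3·t ≡ 12 (mod 13).
    The inverse of 3 mod 13 is 9 (since 3·9 = 27 = 2·13 + 1), so t ≡ 9·12 = 108 ≡ 4 (mod 13).
    Then x = 14 + 16·4 = 78, valid modulo lcm(16, 13) = 208: x ≡ 78 (mod 208).
  Combine with x ≡ 2 (mod 19); new modulus lcm = 3952.
    Write x = 78 + 208·t and substitute into x ≡ 2 (mod 19): 208·t ≡ 2 − 78 = -76 (mod 19).
    Reduce coefficients mod 19: 18·t ≡ 0 (mod 19).
    The inverse of 18 mod 19 is 18 (since 18·18 = 324 = 17·19 + 1), so t ≡ 18·0 = 0 ≡ 0 (mod 19).
    Then x = 78 + 208·0 = 78, valid modulo lcm(208, 19) = 3952: x ≡ 78 (mod 3952).
  Combine with x ≡ 7 (mod 9); new modulus lcm = 35568.
    Write x = 78 + 3952·t and substitute into x ≡ 7 (mod 9): 3952·t ≡ 7 − 78 = -71 (mod 9).
    Reduce coefficients mod 9: 1·t ≡ 1 (mod 9).
    So t ≡ 1 (mod 9).
    Then x = 78 + 3952·1 = 4030, valid modulo lcm(3952, 9) = 35568: x ≡ 4030 (mod 35568).
Verify against each original: 4030 mod 16 = 14, 4030 mod 13 = 0, 4030 mod 19 = 2, 4030 mod 9 = 7.

x ≡ 4030 (mod 35568).


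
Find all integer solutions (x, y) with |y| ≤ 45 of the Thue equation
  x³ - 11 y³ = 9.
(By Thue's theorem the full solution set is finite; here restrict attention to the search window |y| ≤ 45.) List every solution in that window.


The equation is x³ - 11y³ = 9. For fixed y, x³ = 11·y³ + 9, so a solution requires the RHS to be a perfect cube.
Strategy: iterate y from -45 to 45, compute RHS = 11·y³ + 9, and check whether it is a (positive or negative) perfect cube.
Check small values of y:
  y = 0: RHS = 9 is not a perfect cube.
  y = 1: RHS = 20 is not a perfect cube.
  y = -1: RHS = -2 is not a perfect cube.
  y = 2: RHS = 97 is not a perfect cube.
  y = -2: RHS = -79 is not a perfect cube.
  y = 3: RHS = 306 is not a perfect cube.
  y = -3: RHS = -288 is not a perfect cube.
Continuing the search up to |y| = 45 finds no solutions either.
No (x, y) in the scanned range satisfies the equation.

No integer solutions with |y| ≤ 45.


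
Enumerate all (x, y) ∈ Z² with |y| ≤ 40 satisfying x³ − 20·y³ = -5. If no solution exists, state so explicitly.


The equation is x³ - 20y³ = -5. For fixed y, x³ = 20·y³ − 5, so a solution requires the RHS to be a perfect cube.
Strategy: iterate y from -40 to 40, compute RHS = 20·y³ − 5, and check whether it is a (positive or negative) perfect cube.
Check small values of y:
  y = 0: RHS = -5 is not a perfect cube.
  y = 1: RHS = 15 is not a perfect cube.
  y = -1: RHS = -25 is not a perfect cube.
  y = 2: RHS = 155 is not a perfect cube.
  y = -2: RHS = -165 is not a perfect cube.
  y = 3: RHS = 535 is not a perfect cube.
  y = -3: RHS = -545 is not a perfect cube.
Continuing the search up to |y| = 40 finds no solutions either.
No (x, y) in the scanned range satisfies the equation.

No integer solutions with |y| ≤ 40.


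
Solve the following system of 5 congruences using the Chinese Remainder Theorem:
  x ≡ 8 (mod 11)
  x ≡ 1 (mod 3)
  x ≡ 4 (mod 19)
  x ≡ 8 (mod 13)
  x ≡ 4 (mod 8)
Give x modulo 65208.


Product of moduli M = 11 · 3 · 19 · 13 · 8 = 65208.
Merge one congruence at a time:
  Start: x ≡ 8 (mod 11).
  Combine with x ≡ 1 (mod 3); new modulus lcm = 33.
    Write x = 8 + 11·t and substitute into x ≡ 1 (mod 3): 11·t ≡ 1 − 8 = -7 (mod 3).
    Reduce coefficients mod 3: 2·t ≡ 2 (mod 3).
    The inverse of 2 mod 3 is 2 (since 2·2 = 4 = 1·3 + 1), so t ≡ 2·2 = 4 ≡ 1 (mod 3).
    Then x = 8 + 11·1 = 19, valid modulo lcm(11, 3) = 33: x ≡ 19 (mod 33).
  Combine with x ≡ 4 (mod 19); new modulus lcm = 627.
    Write x = 19 + 33·t and substitute into x ≡ 4 (mod 19): 33·t ≡ 4 − 19 = -15 (mod 19).
    Reduce coefficients mod 19: 14·t ≡ 4 (mod 19).
    The inverse of 14 mod 19 is 15 (since 14·15 = 210 = 11·19 + 1), so t ≡ 15·4 = 60 ≡ 3 (mod 19).
    Then x = 19 + 33·3 = 118, valid modulo lcm(33, 19) = 627: x ≡ 118 (mod 627).
  Combine with x ≡ 8 (mod 13); new modulus lcm = 8151.
    Write x = 118 + 627·t and substitute into x ≡ 8 (mod 13): 627·t ≡ 8 − 118 = -110 (mod 13).
    Reduce coefficients mod 13: 3·t ≡ 7 (mod 13).
    The inverse of 3 mod 13 is 9 (since 3·9 = 27 = 2·13 + 1), so t ≡ 9·7 = 63 ≡ 11 (mod 13).
    Then x = 118 + 627·11 = 7015, valid modulo lcm(627, 13) = 8151: x ≡ 7015 (mod 8151).
  Combine with x ≡ 4 (mod 8); new modulus lcm = 65208.
    Write x = 7015 + 8151·t and substitute into x ≡ 4 (mod 8): 8151·t ≡ 4 − 7015 = -7011 (mod 8).
    Reduce coefficients mod 8: 7·t ≡ 5 (mod 8).
    The inverse of 7 mod 8 is 7 (since 7·7 = 49 = 6·8 + 1), so t ≡ 7·5 = 35 ≡ 3 (mod 8).
    Then x = 7015 + 8151·3 = 31468, valid modulo lcm(8151, 8) = 65208: x ≡ 31468 (mod 65208).
Verify against each original: 31468 mod 11 = 8, 31468 mod 3 = 1, 31468 mod 19 = 4, 31468 mod 13 = 8, 31468 mod 8 = 4.

x ≡ 31468 (mod 65208).


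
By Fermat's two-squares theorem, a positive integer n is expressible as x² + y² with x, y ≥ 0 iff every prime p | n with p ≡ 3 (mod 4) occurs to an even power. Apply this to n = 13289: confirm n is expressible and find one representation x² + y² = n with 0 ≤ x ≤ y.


Step 1: Factor n = 13289 = 97 · 137.
Step 2: Check the mod-4 condition on each prime factor: 97 ≡ 1 (mod 4), exponent 1; 137 ≡ 1 (mod 4), exponent 1.
All primes ≡ 3 (mod 4) appear to even exponent (or don't appear), so by the two-squares theorem n IS expressible as a sum of two squares.
Step 3: Build a representation. Here n = 97 · 137 is a product of primes ≡ 1 (mod 4). Each prime p ≡ 1 (mod 4) is itself a sum of two squares; find a² by testing p − a² for a perfect square:
  97: 97 − 1² = 96, 97 − 2² = 93, 97 − 3² = 88, 97 − 4² = 81 = 9² ⇒ 97 = 4² + 9².
  137: 137 − 1² = 136, 137 − 2² = 133, 137 − 3² = 128, 137 − 4² = 121 = 11² ⇒ 137 = 4² + 11².
  Combine using the Brahmagupta–Fibonacci identity (a² + b²)(c² + d²) = (ac − bd)² + (ad + bc)² = (ac + bd)² + (ad − bc)²:
  97 · 137 = 13289: from (4² + 9²)(4² + 11²), take (4·4 − 9·11, 4·11 + 9·4) = (16 − 99, 44 + 36) = (-83, 80); dropping signs (only squares matter) gives (83, 80); check 83² + 80² = 6889 + 6400 = 13289 ✓.
Step 4: Order so x ≤ y and verify: 80² + 83² = 6400 + 6889 = 13289 = n. ✓

n = 13289 = 80² + 83² (one valid representation with x ≤ y).


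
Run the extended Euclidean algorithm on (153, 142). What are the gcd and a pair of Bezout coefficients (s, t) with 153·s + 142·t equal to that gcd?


Euclidean algorithm on (153, 142) — divide until remainder is 0:
  153 = 1 · 142 + 11
  142 = 12 · 11 + 10
  11 = 1 · 10 + 1
  10 = 10 · 1 + 0
gcd(153, 142) = 1.
Track Bezout coefficients alongside the remainders: start with r₀ = 153 = a·1 + b·0 (s = 1, t = 0) and r₁ = 142 = a·0 + b·1 (s = 0, t = 1); each new remainder r_{k+1} = r_{k-1} − q_k·r_k inherits s_{k+1} = s_{k-1} − q_k·s_k, t_{k+1} = t_{k-1} − q_k·t_k, so r_k = a·s_k + b·t_k at every step:
  q = 1: r = 11, s = 1 − 1·0 = 1, t = 0 − 1·1 = -1  (check: 153·1 + 142·(-1) = 11)
  q = 12: r = 10, s = 0 − 12·1 = -12, t = 1 − 12·(-1) = 13  (check: 153·(-12) + 142·13 = 10)
  q = 1: r = 1, s = 1 − 1·(-12) = 13, t = -1 − 1·13 = -14  (check: 153·13 + 142·(-14) = 1)
The row with r = 1 (the gcd) gives the Bezout coefficients s = 13, t = -14.
Result: 153 · (13) + 142 · (-14) = 1.

gcd(153, 142) = 1; s = 13, t = -14 (check: 153·13 + 142·(-14) = 1).


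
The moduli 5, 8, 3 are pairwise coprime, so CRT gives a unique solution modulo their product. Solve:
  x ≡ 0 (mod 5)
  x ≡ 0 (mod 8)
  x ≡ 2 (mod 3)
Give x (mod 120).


Moduli 5, 8, 3 are pairwise coprime; by CRT there is a unique solution modulo M = 5 · 8 · 3 = 120.
Solve pairwise, accumulating the modulus:
  Start with x ≡ 0 (mod 5).
  Combine with x ≡ 0 (mod 8): since gcd(5, 8) = 1, we get a unique residue mod 40.
    Write x = 0 + 5·t and substitute into x ≡ 0 (mod 8): 5·t ≡ 0 − 0 = 0 (mod 8).
    The inverse of 5 mod 8 is 5 (since 5·5 = 25 = 3·8 + 1), so t ≡ 5·0 = 0 ≡ 0 (mod 8).
    Then x = 0 + 5·0 = 0, valid modulo lcm(5, 8) = 40: x ≡ 0 (mod 40).
  Combine with x ≡ 2 (mod 3): since gcd(40, 3) = 1, we get a unique residue mod 120.
    Write x = 0 + 40·t and substitute into x ≡ 2 (mod 3): 40·t ≡ 2 − 0 = 2 (mod 3).
    Reduce coefficients mod 3: 1·t ≡ 2 (mod 3).
    So t ≡ 2 (mod 3).
    Then x = 0 + 40·2 = 80, valid modulo lcm(40, 3) = 120: x ≡ 80 (mod 120).
Verify: 80 mod 5 = 0 ✓, 80 mod 8 = 0 ✓, 80 mod 3 = 2 ✓.

x ≡ 80 (mod 120).


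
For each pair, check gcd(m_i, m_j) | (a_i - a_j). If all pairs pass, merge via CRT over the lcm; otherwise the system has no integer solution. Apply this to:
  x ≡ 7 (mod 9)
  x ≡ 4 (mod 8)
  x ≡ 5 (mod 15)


Moduli 9, 8, 15 are not pairwise coprime, so CRT works modulo lcm(m_i) when all pairwise compatibility conditions hold.
Pairwise compatibility: gcd(m_i, m_j) must divide a_i - a_j for every pair.
Merge one congruence at a time:
  Start: x ≡ 7 (mod 9).
  Combine with x ≡ 4 (mod 8): gcd(9, 8) = 1; 4 - 7 = -3, which IS divisible by 1, so compatible.
    Write x = 7 + 9·t and substitute into x ≡ 4 (mod 8): 9·t ≡ 4 − 7 = -3 (mod 8).
    Reduce coefficients mod 8: 1·t ≡ 5 (mod 8).
    So t ≡ 5 (mod 8).
    Then x = 7 + 9·5 = 52, valid modulo lcm(9, 8) = 72: x ≡ 52 (mod 72).
  Combine with x ≡ 5 (mod 15): gcd(72, 15) = 3, and 5 - 52 = -47 is NOT divisible by 3.
    ⇒ system is inconsistent (no integer solution).

No solution (the system is inconsistent).


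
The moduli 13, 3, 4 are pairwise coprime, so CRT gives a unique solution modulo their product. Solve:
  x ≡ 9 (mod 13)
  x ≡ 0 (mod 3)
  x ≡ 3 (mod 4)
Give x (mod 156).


Moduli 13, 3, 4 are pairwise coprime; by CRT there is a unique solution modulo M = 13 · 3 · 4 = 156.
Solve pairwise, accumulating the modulus:
  Start with x ≡ 9 (mod 13).
  Combine with x ≡ 0 (mod 3): since gcd(13, 3) = 1, we get a unique residue mod 39.
    Write x = 9 + 13·t and substitute into x ≡ 0 (mod 3): 13·t ≡ 0 − 9 = -9 (mod 3).
    Reduce coefficients mod 3: 1·t ≡ 0 (mod 3).
    So t ≡ 0 (mod 3).
    Then x = 9 + 13·0 = 9, valid modulo lcm(13, 3) = 39: x ≡ 9 (mod 39).
  Combine with x ≡ 3 (mod 4): since gcd(39, 4) = 1, we get a unique residue mod 156.
    Write x = 9 + 39·t and substitute into x ≡ 3 (mod 4): 39·t ≡ 3 − 9 = -6 (mod 4).
    Reduce coefficients mod 4: 3·t ≡ 2 (mod 4).
    The inverse of 3 mod 4 is 3 (since 3·3 = 9 = 2·4 + 1), so t ≡ 3·2 = 6 ≡ 2 (mod 4).
    Then x = 9 + 39·2 = 87, valid modulo lcm(39, 4) = 156: x ≡ 87 (mod 156).
Verify: 87 mod 13 = 9 ✓, 87 mod 3 = 0 ✓, 87 mod 4 = 3 ✓.

x ≡ 87 (mod 156).


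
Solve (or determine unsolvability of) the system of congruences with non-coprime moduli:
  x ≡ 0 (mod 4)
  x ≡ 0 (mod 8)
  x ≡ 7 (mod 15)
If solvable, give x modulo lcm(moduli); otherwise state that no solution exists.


Moduli 4, 8, 15 are not pairwise coprime, so CRT works modulo lcm(m_i) when all pairwise compatibility conditions hold.
Pairwise compatibility: gcd(m_i, m_j) must divide a_i - a_j for every pair.
Merge one congruence at a time:
  Start: x ≡ 0 (mod 4).
  Combine with x ≡ 0 (mod 8): gcd(4, 8) = 4; 0 - 0 = 0, which IS divisible by 4, so compatible.
    Write x = 0 + 4·t and substitute into x ≡ 0 (mod 8): 4·t ≡ 0 − 0 = 0 (mod 8).
    Divide the congruence (and modulus) by g = 4: 1·t ≡ 0 (mod 2).
    So t ≡ 0 (mod 2).
    Then x = 0 + 4·0 = 0, valid modulo lcm(4, 8) = 8: x ≡ 0 (mod 8).
  Combine with x ≡ 7 (mod 15): gcd(8, 15) = 1; 7 - 0 = 7, which IS divisible by 1, so compatible.
    Write x = 0 + 8·t and substitute into x ≡ 7 (mod 15): 8·t ≡ 7 − 0 = 7 (mod 15).
    The inverse of 8 mod 15 is 2 (since 8·2 = 16 = 1·15 + 1), so t ≡ 2·7 = 14 ≡ 14 (mod 15).
    Then x = 0 + 8·14 = 112, valid modulo lcm(8, 15) = 120: x ≡ 112 (mod 120).
Verify: 112 mod 4 = 0, 112 mod 8 = 0, 112 mod 15 = 7.

x ≡ 112 (mod 120).


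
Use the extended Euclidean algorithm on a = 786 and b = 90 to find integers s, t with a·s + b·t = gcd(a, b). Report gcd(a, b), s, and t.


Euclidean algorithm on (786, 90) — divide until remainder is 0:
  786 = 8 · 90 + 66
  90 = 1 · 66 + 24
  66 = 2 · 24 + 18
  24 = 1 · 18 + 6
  18 = 3 · 6 + 0
gcd(786, 90) = 6.
Track Bezout coefficients alongside the remainders: start with r₀ = 786 = a·1 + b·0 (s = 1, t = 0) and r₁ = 90 = a·0 + b·1 (s = 0, t = 1); each new remainder r_{k+1} = r_{k-1} − q_k·r_k inherits s_{k+1} = s_{k-1} − q_k·s_k, t_{k+1} = t_{k-1} − q_k·t_k, so r_k = a·s_k + b·t_k at every step:
  q = 8: r = 66, s = 1 − 8·0 = 1, t = 0 − 8·1 = -8  (check: 786·1 + 90·(-8) = 66)
  q = 1: r = 24, s = 0 − 1·1 = -1, t = 1 − 1·(-8) = 9  (check: 786·(-1) + 90·9 = 24)
  q = 2: r = 18, s = 1 − 2·(-1) = 3, t = -8 − 2·9 = -26  (check: 786·3 + 90·(-26) = 18)
  q = 1: r = 6, s = -1 − 1·3 = -4, t = 9 − 1·(-26) = 35  (check: 786·(-4) + 90·35 = 6)
The row with r = 6 (the gcd) gives the Bezout coefficients s = -4, t = 35.
Result: 786 · (-4) + 90 · (35) = 6.

gcd(786, 90) = 6; s = -4, t = 35 (check: 786·(-4) + 90·35 = 6).


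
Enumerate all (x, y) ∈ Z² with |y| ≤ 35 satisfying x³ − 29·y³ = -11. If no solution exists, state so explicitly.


The equation is x³ - 29y³ = -11. For fixed y, x³ = 29·y³ − 11, so a solution requires the RHS to be a perfect cube.
Strategy: iterate y from -35 to 35, compute RHS = 29·y³ − 11, and check whether it is a (positive or negative) perfect cube.
Check small values of y:
  y = 0: RHS = -11 is not a perfect cube.
  y = 1: RHS = 18 is not a perfect cube.
  y = -1: RHS = -40 is not a perfect cube.
  y = 2: RHS = 221 is not a perfect cube.
  y = -2: RHS = -243 is not a perfect cube.
  y = 3: RHS = 772 is not a perfect cube.
  y = -3: RHS = -794 is not a perfect cube.
Continuing the search up to |y| = 35 finds no solutions either.
No (x, y) in the scanned range satisfies the equation.

No integer solutions with |y| ≤ 35.


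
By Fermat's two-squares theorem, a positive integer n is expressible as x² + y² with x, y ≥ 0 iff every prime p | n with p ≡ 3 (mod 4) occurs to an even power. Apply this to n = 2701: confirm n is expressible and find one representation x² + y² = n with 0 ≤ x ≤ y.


Step 1: Factor n = 2701 = 37 · 73.
Step 2: Check the mod-4 condition on each prime factor: 37 ≡ 1 (mod 4), exponent 1; 73 ≡ 1 (mod 4), exponent 1.
All primes ≡ 3 (mod 4) appear to even exponent (or don't appear), so by the two-squares theorem n IS expressible as a sum of two squares.
Step 3: Build a representation. Here n = 37 · 73 is a product of primes ≡ 1 (mod 4). Each prime p ≡ 1 (mod 4) is itself a sum of two squares; find a² by testing p − a² for a perfect square:
  37: 37 − 1² = 36 = 6² ⇒ 37 = 1² + 6².
  73: 73 − 1² = 72, 73 − 2² = 69, 73 − 3² = 64 = 8² ⇒ 73 = 3² + 8².
  Combine using the Brahmagupta–Fibonacci identity (a² + b²)(c² + d²) = (ac − bd)² + (ad + bc)² = (ac + bd)² + (ad − bc)²:
  37 · 73 = 2701: from (1² + 6²)(3² + 8²), take (1·3 − 6·8, 1·8 + 6·3) = (3 − 48, 8 + 18) = (-45, 26); dropping signs (only squares matter) gives (45, 26); check 45² + 26² = 2025 + 676 = 2701 ✓.
Step 4: Order so x ≤ y and verify: 26² + 45² = 676 + 2025 = 2701 = n. ✓

n = 2701 = 26² + 45² (one valid representation with x ≤ y).


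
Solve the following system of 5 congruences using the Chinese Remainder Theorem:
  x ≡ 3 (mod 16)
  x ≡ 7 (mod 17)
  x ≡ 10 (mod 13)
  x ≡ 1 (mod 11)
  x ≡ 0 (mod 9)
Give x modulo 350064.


Product of moduli M = 16 · 17 · 13 · 11 · 9 = 350064.
Merge one congruence at a time:
  Start: x ≡ 3 (mod 16).
  Combine with x ≡ 7 (mod 17); new modulus lcm = 272.
    Write x = 3 + 16·t and substitute into x ≡ 7 (mod 17): 16·t ≡ 7 − 3 = 4 (mod 17).
    The inverse of 16 mod 17 is 16 (since 16·16 = 256 = 15·17 + 1), so t ≡ 16·4 = 64 ≡ 13 (mod 17).
    Then x = 3 + 16·13 = 211, valid modulo lcm(16, 17) = 272: x ≡ 211 (mod 272).
  Combine with x ≡ 10 (mod 13); new modulus lcm = 3536.
    Write x = 211 + 272·t and substitute into x ≡ 10 (mod 13): 272·t ≡ 10 − 211 = -201 (mod 13).
    Reduce coefficients mod 13: 12·t ≡ 7 (mod 13).
    The inverse of 12 mod 13 is 12 (since 12·12 = 144 = 11·13 + 1), so t ≡ 12·7 = 84 ≡ 6 (mod 13).
    Then x = 211 + 272·6 = 1843, valid modulo lcm(272, 13) = 3536: x ≡ 1843 (mod 3536).
  Combine with x ≡ 1 (mod 11); new modulus lcm = 38896.
    Write x = 1843 + 3536·t and substitute into x ≡ 1 (mod 11): 3536·t ≡ 1 − 1843 = -1842 (mod 11).
    Reduce coefficients mod 11: 5·t ≡ 6 (mod 11).
    The inverse of 5 mod 11 is 9 (since 5·9 = 45 = 4·11 + 1), so t ≡ 9·6 = 54 ≡ 10 (mod 11).
    Then x = 1843 + 3536·10 = 37203, valid modulo lcm(3536, 11) = 38896: x ≡ 37203 (mod 38896).
  Combine with x ≡ 0 (mod 9); new modulus lcm = 350064.
    Write x = 37203 + 38896·t and substitute into x ≡ 0 (mod 9): 38896·t ≡ 0 − 37203 = -37203 (mod 9).
    Reduce coefficients mod 9: 7·t ≡ 3 (mod 9).
    The inverse of 7 mod 9 is 4 (since 7·4 = 28 = 3·9 + 1), so t ≡ 4·3 = 12 ≡ 3 (mod 9).
    Then x = 37203 + 38896·3 = 153891, valid modulo lcm(38896, 9) = 350064: x ≡ 153891 (mod 350064).
Verify against each original: 153891 mod 16 = 3, 153891 mod 17 = 7, 153891 mod 13 = 10, 153891 mod 11 = 1, 153891 mod 9 = 0.

x ≡ 153891 (mod 350064).


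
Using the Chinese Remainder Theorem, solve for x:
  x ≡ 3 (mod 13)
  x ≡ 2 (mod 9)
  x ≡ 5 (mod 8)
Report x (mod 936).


Moduli 13, 9, 8 are pairwise coprime; by CRT there is a unique solution modulo M = 13 · 9 · 8 = 936.
Solve pairwise, accumulating the modulus:
  Start with x ≡ 3 (mod 13).
  Combine with x ≡ 2 (mod 9): since gcd(13, 9) = 1, we get a unique residue mod 117.
    Write x = 3 + 13·t and substitute into x ≡ 2 (mod 9): 13·t ≡ 2 − 3 = -1 (mod 9).
    Reduce coefficients mod 9: 4·t ≡ 8 (mod 9).
    The inverse of 4 mod 9 is 7 (since 4·7 = 28 = 3·9 + 1), so t ≡ 7·8 = 56 ≡ 2 (mod 9).
    Then x = 3 + 13·2 = 29, valid modulo lcm(13, 9) = 117: x ≡ 29 (mod 117).
  Combine with x ≡ 5 (mod 8): since gcd(117, 8) = 1, we get a unique residue mod 936.
    Write x = 29 + 117·t and substitute into x ≡ 5 (mod 8): 117·t ≡ 5 − 29 = -24 (mod 8).
    Reduce coefficients mod 8: 5·t ≡ 0 (mod 8).
    The inverse of 5 mod 8 is 5 (since 5·5 = 25 = 3·8 + 1), so t ≡ 5·0 = 0 ≡ 0 (mod 8).
    Then x = 29 + 117·0 = 29, valid modulo lcm(117, 8) = 936: x ≡ 29 (mod 936).
Verify: 29 mod 13 = 3 ✓, 29 mod 9 = 2 ✓, 29 mod 8 = 5 ✓.

x ≡ 29 (mod 936).


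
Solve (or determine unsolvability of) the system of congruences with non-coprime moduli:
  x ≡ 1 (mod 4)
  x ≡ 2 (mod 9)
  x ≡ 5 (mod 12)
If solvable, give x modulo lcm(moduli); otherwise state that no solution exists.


Moduli 4, 9, 12 are not pairwise coprime, so CRT works modulo lcm(m_i) when all pairwise compatibility conditions hold.
Pairwise compatibility: gcd(m_i, m_j) must divide a_i - a_j for every pair.
Merge one congruence at a time:
  Start: x ≡ 1 (mod 4).
  Combine with x ≡ 2 (mod 9): gcd(4, 9) = 1; 2 - 1 = 1, which IS divisible by 1, so compatible.
    Write x = 1 + 4·t and substitute into x ≡ 2 (mod 9): 4·t ≡ 2 − 1 = 1 (mod 9).
    The inverse of 4 mod 9 is 7 (since 4·7 = 28 = 3·9 + 1), so t ≡ 7·1 = 7 ≡ 7 (mod 9).
    Then x = 1 + 4·7 = 29, valid modulo lcm(4, 9) = 36: x ≡ 29 (mod 36).
  Combine with x ≡ 5 (mod 12): gcd(36, 12) = 12; 5 - 29 = -24, which IS divisible by 12, so compatible.
    Write x = 29 + 36·t and substitute into x ≡ 5 (mod 12): 36·t ≡ 5 − 29 = -24 (mod 12).
    Divide the congruence (and modulus) by g = 12: 3·t ≡ -2 (mod 1).
    Modulo 1 every t works; take t = 0.
    Then x = 29 + 36·0 = 29, valid modulo lcm(36, 12) = 36: x ≡ 29 (mod 36).
Verify: 29 mod 4 = 1, 29 mod 9 = 2, 29 mod 12 = 5.

x ≡ 29 (mod 36).


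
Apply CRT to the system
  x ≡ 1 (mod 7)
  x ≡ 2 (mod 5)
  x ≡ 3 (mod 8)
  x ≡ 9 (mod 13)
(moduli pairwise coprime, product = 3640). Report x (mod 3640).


Product of moduli M = 7 · 5 · 8 · 13 = 3640.
Merge one congruence at a time:
  Start: x ≡ 1 (mod 7).
  Combine with x ≡ 2 (mod 5); new modulus lcm = 35.
    Write x = 1 + 7·t and substitute into x ≡ 2 (mod 5): 7·t ≡ 2 − 1 = 1 (mod 5).
    Reduce coefficients mod 5: 2·t ≡ 1 (mod 5).
    The inverse of 2 mod 5 is 3 (since 2·3 = 6 = 1·5 + 1), so t ≡ 3·1 = 3 ≡ 3 (mod 5).
    Then x = 1 + 7·3 = 22, valid modulo lcm(7, 5) = 35: x ≡ 22 (mod 35).
  Combine with x ≡ 3 (mod 8); new modulus lcm = 280.
    Write x = 22 + 35·t and substitute into x ≡ 3 (mod 8): 35·t ≡ 3 − 22 = -19 (mod 8).
    Reduce coefficients mod 8: 3·t ≡ 5 (mod 8).
    The inverse of 3 mod 8 is 3 (since 3·3 = 9 = 1·8 + 1), so t ≡ 3·5 = 15 ≡ 7 (mod 8).
    Then x = 22 + 35·7 = 267, valid modulo lcm(35, 8) = 280: x ≡ 267 (mod 280).
  Combine with x ≡ 9 (mod 13); new modulus lcm = 3640.
    Write x = 267 + 280·t and substitute into x ≡ 9 (mod 13): 280·t ≡ 9 − 267 = -258 (mod 13).
    Reduce coefficients mod 13: 7·t ≡ 2 (mod 13).
    The inverse of 7 mod 13 is 2 (since 7·2 = 14 = 1·13 + 1), so t ≡ 2·2 = 4 ≡ 4 (mod 13).
    Then x = 267 + 280·4 = 1387, valid modulo lcm(280, 13) = 3640: x ≡ 1387 (mod 3640).
Verify against each original: 1387 mod 7 = 1, 1387 mod 5 = 2, 1387 mod 8 = 3, 1387 mod 13 = 9.

x ≡ 1387 (mod 3640).
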